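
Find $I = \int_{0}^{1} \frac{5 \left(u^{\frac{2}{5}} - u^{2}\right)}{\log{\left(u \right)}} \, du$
$- \log{\left(\frac{759375}{16807} \right)}$

Replace the exponent $2$ by a parameter $a$: let $I(a) = \int_{0}^{1} \frac{5 \left(u^{\frac{2}{5}} - u^{a}\right)}{\log{\left(u \right)}} \, du$.

Since $\dfrac{\partial}{\partial a}\,u^{a} = u^{a} \ln u$, the $\ln u$ in the denominator cancels and
$$\frac{dI}{da} = \int_{0}^{1} -5 u^{a} \, du = -5 \left[\frac{u^{a+1}}{a+1}\right]_0^1 = - \frac{5}{a + 1}.$$

Integrating with respect to $a$ gives $I(a) = - \log{\left(\frac{3125 \left(a + 1\right)^{5}}{16807} \right)} + C$.

At $a = \frac{2}{5}$ the integrand is identically $0$, so $I(\frac{2}{5}) = 0$. The closed form gives $0$, hence $C = 0$.

Setting $a = 2$:
$$I = - \log{\left(\frac{759375}{16807} \right)}.$$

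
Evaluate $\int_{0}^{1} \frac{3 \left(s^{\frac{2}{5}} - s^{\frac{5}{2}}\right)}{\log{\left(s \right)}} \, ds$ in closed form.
$\log{\left(\frac{8}{125} \right)}$

Replace the exponent $\frac{2}{5}$ by a parameter $a$: let $I(a) = \int_{0}^{1} \frac{3 \left(- s^{\frac{5}{2}} + s^{a}\right)}{\log{\left(s \right)}} \, ds$.

Since $\dfrac{\partial}{\partial a}\,s^{a} = s^{a} \ln s$, the $\ln s$ in the denominator cancels and
$$\frac{dI}{da} = \int_{0}^{1} 3 s^{a} \, ds = 3 \left[\frac{s^{a+1}}{a+1}\right]_0^1 = \frac{3}{a + 1}.$$

Integrating with respect to $a$ gives $I(a) = \log{\left(\frac{8 \left(a + 1\right)^{3}}{343} \right)} + C$.

At $a = \frac{5}{2}$ the integrand is identically $0$, so $I(\frac{5}{2}) = 0$. The closed form gives $0$, hence $C = 0$.

Setting $a = \frac{2}{5}$:
$$I = \log{\left(\frac{8}{125} \right)}.$$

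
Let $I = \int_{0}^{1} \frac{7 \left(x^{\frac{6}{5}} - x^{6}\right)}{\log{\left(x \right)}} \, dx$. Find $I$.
$- \log{\left(\frac{64339296875}{19487171} \right)}$

Replace the exponent $6$ by a parameter $a$: let $I(a) = \int_{0}^{1} \frac{7 \left(x^{\frac{6}{5}} - x^{a}\right)}{\log{\left(x \right)}} \, dx$.

Since $\dfrac{\partial}{\partial a}\,x^{a} = x^{a} \ln x$, the $\ln x$ in the denominator cancels and
$$\frac{dI}{da} = \int_{0}^{1} -7 x^{a} \, dx = -7 \left[\frac{x^{a+1}}{a+1}\right]_0^1 = - \frac{7}{a + 1}.$$

Integrating with respect to $a$ gives $I(a) = - \log{\left(\frac{78125 \left(a + 1\right)^{7}}{19487171} \right)} + C$.

At $a = \frac{6}{5}$ the integrand is identically $0$, so $I(\frac{6}{5}) = 0$. The closed form gives $0$, hence $C = 0$.

Setting $a = 6$:
$$I = - \log{\left(\frac{64339296875}{19487171} \right)}.$$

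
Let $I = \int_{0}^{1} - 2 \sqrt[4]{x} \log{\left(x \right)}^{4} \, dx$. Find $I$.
$- \frac{49152}{3125}$

Begin with the known integral
$$J(a) = \int_{0}^{1} - 2 x^{a} \, dx = - \frac{2}{a + 1}.$$

Differentiating under the integral sign brings down a factor of $\ln x$:
$$\frac{dJ}{da} = \int_{0}^{1} - 2 x^{a} \log{\left(x \right)} \, dx = \frac{2}{\left(a + 1\right)^{2}}.$$

Repeating $4$ times in total — each differentiation brings down another $\ln x$ — gives
$$\frac{d^{4}J}{da^{4}} = \int_{0}^{1} - 2 x^{a} \log{\left(x \right)}^{4} \, dx = - \frac{48}{\left(a + 1\right)^{5}},$$
and the integrand here is exactly the target integrand, so $I = - \frac{48}{\left(a + 1\right)^{5}}$.

Setting $a = \frac{1}{4}$:
$$I = - \frac{49152}{3125}.$$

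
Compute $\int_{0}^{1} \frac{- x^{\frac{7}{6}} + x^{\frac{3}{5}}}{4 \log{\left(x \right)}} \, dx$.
$- \frac{\log{\left(65 \right)}}{4} + \frac{\log{\left(3 \right)}}{4} + \log{\left(2 \right)}$

Introduce a parameter $a$ in the exponent: let $I(a) = \int_{0}^{1} \frac{- x^{\frac{7}{6}} + x^{a}}{4 \log{\left(x \right)}} \, dx$.

Since $\dfrac{\partial}{\partial a}\,x^{a} = x^{a} \ln x$, the $\ln x$ in the denominator cancels and
$$\frac{dI}{da} = \int_{0}^{1} \frac{1}{4} x^{a} \, dx = \frac{1}{4} \left[\frac{x^{a+1}}{a+1}\right]_0^1 = \frac{1}{4 \left(a + 1\right)}.$$

Integrating with respect to $a$ gives $I(a) = \frac{\log{\left(a + 1 \right)}}{4} - \frac{\log{\left(13 \right)}}{4} + \frac{\log{\left(6 \right)}}{4} + C$.

At $a = \frac{7}{6}$ the integrand is identically $0$, so $I(\frac{7}{6}) = 0$. The closed form gives $0$, hence $C = 0$.

Setting $a = \frac{3}{5}$:
$$I = - \frac{\log{\left(65 \right)}}{4} + \frac{\log{\left(3 \right)}}{4} + \log{\left(2 \right)}.$$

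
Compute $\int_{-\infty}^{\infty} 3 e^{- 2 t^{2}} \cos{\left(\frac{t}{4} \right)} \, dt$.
$\frac{3 \sqrt{2} \sqrt{\pi}}{2 e^{\frac{1}{128}}}$

Treat the cosine frequency as a parameter and define $I(b) = \int_{-\infty}^{\infty} 3 e^{- 2 t^{2}} \cos{\left(b t \right)} \, dt$.

Differentiating under the integral sign,
$$I'(b) = \int_{-\infty}^{\infty} - 3 t e^{- 2 t^{2}} \sin{\left(b t \right)} \, dt.$$

Integrate $\int_{-\infty}^{\infty} t \sin(b t)\, e^{- 2 t^{2}}\, dt$ by parts with $u = \sin(b t)$ and $dv = t\, e^{- 2 t^{2}}\, dt$, giving $v = - \frac{e^{- 2 t^{2}}}{4}$. The boundary term vanishes and
$$\int_{-\infty}^{\infty} t \sin(b t)\, e^{- 2 t^{2}}\, dt = \frac{b}{4} \int_{-\infty}^{\infty} \cos(b t)\, e^{- 2 t^{2}}\, dt,$$
so $I'(b) = - \frac{b}{4}\, I(b)$.

This is a separable first-order ODE; solving with the initial condition $I(0) = \int_{-\infty}^{\infty} 3 e^{- 2 t^{2}}\,dt = \frac{3 \sqrt{2} \sqrt{\pi}}{2}$ gives
$$I(b) = \frac{3 \sqrt{2} \sqrt{\pi} e^{- \frac{b^{2}}{8}}}{2}.$$

Setting $b = \frac{1}{4}$:
$$I = \frac{3 \sqrt{2} \sqrt{\pi}}{2 e^{\frac{1}{128}}}.$$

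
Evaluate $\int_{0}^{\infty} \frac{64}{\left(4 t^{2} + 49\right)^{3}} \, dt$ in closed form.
$\frac{6 \pi}{16807}$

Start from the standard arctangent integral
$$J(a) = \int_{0}^{\infty} \frac{1}{a^{2} + t^{2}} \, dt = \frac{\pi}{2 a}.$$

Differentiating under the integral sign with respect to $a$,
$$\frac{dJ}{da} = \int_{0}^{\infty} - \frac{2 a}{\left(a^{2} + t^{2}\right)^{2}} \, dt = - \frac{\pi}{2 a^{2}},$$
so $\int_{0}^{\infty} \frac{1}{\left(a^{2} + t^{2}\right)^{2}} \, dt = \frac{\pi}{4 a^{3}}$.

Repeating — each differentiation of $1/(t^2+a^2)^j$ produces $-2ja/(t^2+a^2)^{j+1}$ — and dividing through by $-2ja$ at each step yields, after $2$ differentiations in total,
$$\int_{0}^{\infty} \frac{1}{\left(a^{2} + t^{2}\right)^{3}} \, dt = \frac{3 \pi}{16 a^{5}}.$$

Setting $a = \frac{7}{2}$:
$$I = \frac{6 \pi}{16807}.$$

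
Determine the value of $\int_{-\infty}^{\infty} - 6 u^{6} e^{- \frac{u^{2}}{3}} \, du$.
$- \frac{1215 \sqrt{3} \sqrt{\pi}}{4}$

Start from the elementary integral
$$J(a) = \int_{-\infty}^{\infty} - 6 e^{- a u^{2}} \, du = - \frac{6 \sqrt{\pi}}{\sqrt{a}}.$$

Differentiating under the integral sign brings down a factor of $(-u^2)$:
$$\frac{dJ}{da} = \int_{-\infty}^{\infty} 6 u^{2} e^{- a u^{2}} \, du = \frac{3 \sqrt{\pi}}{a^{\frac{3}{2}}}.$$

Repeating $3$ times in total — each differentiation brings down another $(-u^2)$ — gives
$$\frac{d^{3}J}{da^{3}} = \int_{-\infty}^{\infty} 6 u^{6} e^{- a u^{2}} \, du = \frac{45 \sqrt{\pi}}{4 a^{\frac{7}{2}}},$$
and the integrand here is $(-1)^{3}$ times the target integrand, so $I = (-1)^{3}\,\frac{d^{3}J}{da^{3}} = - \frac{45 \sqrt{\pi}}{4 a^{\frac{7}{2}}}$.

Setting $a = \frac{1}{3}$:
$$I = - \frac{1215 \sqrt{3} \sqrt{\pi}}{4}.$$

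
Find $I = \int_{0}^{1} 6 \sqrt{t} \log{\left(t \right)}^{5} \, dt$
$- \frac{5120}{81}$

Consider the simpler parametrised integral
$$J(a) = \int_{0}^{1} 6 t^{a} \, dt = \frac{6}{a + 1}.$$

Differentiating under the integral sign brings down a factor of $\ln t$:
$$\frac{dJ}{da} = \int_{0}^{1} 6 t^{a} \log{\left(t \right)} \, dt = - \frac{6}{\left(a + 1\right)^{2}}.$$

Repeating $5$ times in total — each differentiation brings down another $\ln t$ — gives
$$\frac{d^{5}J}{da^{5}} = \int_{0}^{1} 6 t^{a} \log{\left(t \right)}^{5} \, dt = - \frac{720}{\left(a + 1\right)^{6}},$$
and the integrand here is exactly the target integrand, so $I = - \frac{720}{\left(a + 1\right)^{6}}$.

Setting $a = \frac{1}{2}$:
$$I = - \frac{5120}{81}.$$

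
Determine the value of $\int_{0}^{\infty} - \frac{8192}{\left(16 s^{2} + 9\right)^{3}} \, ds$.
$- \frac{128 \pi}{81}$

Begin with the known result
$$J(a) = \int_{0}^{\infty} - \frac{2}{a^{2} + s^{2}} \, ds = - \frac{\pi}{a}.$$

Differentiating under the integral sign with respect to $a$,
$$\frac{dJ}{da} = \int_{0}^{\infty} \frac{4 a}{\left(a^{2} + s^{2}\right)^{2}} \, ds = \frac{\pi}{a^{2}},$$
so $\int_{0}^{\infty} - \frac{2}{\left(a^{2} + s^{2}\right)^{2}} \, ds = - \frac{\pi}{2 a^{3}}$.

Repeating — each differentiation of $1/(s^2+a^2)^j$ produces $-2ja/(s^2+a^2)^{j+1}$ — and dividing through by $-2ja$ at each step yields, after $2$ differentiations in total,
$$\int_{0}^{\infty} - \frac{2}{\left(a^{2} + s^{2}\right)^{3}} \, ds = - \frac{3 \pi}{8 a^{5}}.$$

Setting $a = \frac{3}{4}$:
$$I = - \frac{128 \pi}{81}.$$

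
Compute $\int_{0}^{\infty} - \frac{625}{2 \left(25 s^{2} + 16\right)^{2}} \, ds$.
$- \frac{125 \pi}{512}$

Recall the elementary integral
$$J(a) = \int_{0}^{\infty} - \frac{1}{2 \left(a^{2} + s^{2}\right)} \, ds = - \frac{\pi}{4 a}.$$

Differentiating under the integral sign with respect to $a$,
$$\frac{dJ}{da} = \int_{0}^{\infty} \frac{a}{\left(a^{2} + s^{2}\right)^{2}} \, ds = \frac{\pi}{4 a^{2}},$$
so $\int_{0}^{\infty} - \frac{1}{2 \left(a^{2} + s^{2}\right)^{2}} \, ds = - \frac{\pi}{8 a^{3}}$.

Setting $a = \frac{4}{5}$:
$$I = - \frac{125 \pi}{512}.$$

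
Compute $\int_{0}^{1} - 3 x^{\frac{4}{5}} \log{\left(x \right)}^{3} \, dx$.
$\frac{1250}{729}$

Begin with the known integral
$$J(a) = \int_{0}^{1} - 3 x^{a} \, dx = - \frac{3}{a + 1}.$$

Differentiating under the integral sign brings down a factor of $\ln x$:
$$\frac{dJ}{da} = \int_{0}^{1} - 3 x^{a} \log{\left(x \right)} \, dx = \frac{3}{\left(a + 1\right)^{2}}.$$

Repeating $3$ times in total — each differentiation brings down another $\ln x$ — gives
$$\frac{d^{3}J}{da^{3}} = \int_{0}^{1} - 3 x^{a} \log{\left(x \right)}^{3} \, dx = \frac{18}{\left(a + 1\right)^{4}},$$
and the integrand here is exactly the target integrand, so $I = \frac{18}{\left(a + 1\right)^{4}}$.

Setting $a = \frac{4}{5}$:
$$I = \frac{1250}{729}.$$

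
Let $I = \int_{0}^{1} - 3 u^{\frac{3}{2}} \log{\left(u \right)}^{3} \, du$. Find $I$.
$\frac{288}{625}$

Consider the simpler parametrised integral
$$J(a) = \int_{0}^{1} - 3 u^{a} \, du = - \frac{3}{a + 1}.$$

Differentiating under the integral sign brings down a factor of $\ln u$:
$$\frac{dJ}{da} = \int_{0}^{1} - 3 u^{a} \log{\left(u \right)} \, du = \frac{3}{\left(a + 1\right)^{2}}.$$

Repeating $3$ times in total — each differentiation brings down another $\ln u$ — gives
$$\frac{d^{3}J}{da^{3}} = \int_{0}^{1} - 3 u^{a} \log{\left(u \right)}^{3} \, du = \frac{18}{\left(a + 1\right)^{4}},$$
and the integrand here is exactly the target integrand, so $I = \frac{18}{\left(a + 1\right)^{4}}$.

Setting $a = \frac{3}{2}$:
$$I = \frac{288}{625}.$$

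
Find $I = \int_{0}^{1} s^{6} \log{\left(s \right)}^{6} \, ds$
$\frac{720}{823543}$

Start from the elementary integral
$$J(a) = \int_{0}^{1} s^{a} \, ds = \frac{1}{a + 1}.$$

Differentiating under the integral sign brings down a factor of $\ln s$:
$$\frac{dJ}{da} = \int_{0}^{1} s^{a} \log{\left(s \right)} \, ds = - \frac{1}{\left(a + 1\right)^{2}}.$$

Repeating $6$ times in total — each differentiation brings down another $\ln s$ — gives
$$\frac{d^{6}J}{da^{6}} = \int_{0}^{1} s^{a} \log{\left(s \right)}^{6} \, ds = \frac{720}{\left(a + 1\right)^{7}},$$
and the integrand here is exactly the target integrand, so $I = \frac{720}{\left(a + 1\right)^{7}}$.

Setting $a = 6$:
$$I = \frac{720}{823543}.$$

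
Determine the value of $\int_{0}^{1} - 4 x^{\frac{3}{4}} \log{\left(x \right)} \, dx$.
$\frac{64}{49}$

Consider the simpler parametrised integral
$$J(a) = \int_{0}^{1} - 4 x^{a} \, dx = - \frac{4}{a + 1}.$$

Differentiating under the integral sign brings down a factor of $\ln x$:
$$\frac{dJ}{da} = \int_{0}^{1} - 4 x^{a} \log{\left(x \right)} \, dx = \frac{4}{\left(a + 1\right)^{2}}.$$

The integral on the left is $I$, so $I = \frac{4}{\left(a + 1\right)^{2}}$.

Setting $a = \frac{3}{4}$:
$$I = \frac{64}{49}.$$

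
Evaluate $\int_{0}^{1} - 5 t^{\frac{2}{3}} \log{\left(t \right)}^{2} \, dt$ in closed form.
$- \frac{54}{25}$

Consider the simpler parametrised integral
$$J(a) = \int_{0}^{1} - 5 t^{a} \, dt = - \frac{5}{a + 1}.$$

Differentiating under the integral sign brings down a factor of $\ln t$:
$$\frac{dJ}{da} = \int_{0}^{1} - 5 t^{a} \log{\left(t \right)} \, dt = \frac{5}{\left(a + 1\right)^{2}}.$$

Repeating twice in total — each differentiation brings down another $\ln t$ — gives
$$\frac{d^{2}J}{da^{2}} = \int_{0}^{1} - 5 t^{a} \log{\left(t \right)}^{2} \, dt = - \frac{10}{\left(a + 1\right)^{3}},$$
and the integrand here is exactly the target integrand, so $I = - \frac{10}{\left(a + 1\right)^{3}}$.

Setting $a = \frac{2}{3}$:
$$I = - \frac{54}{25}.$$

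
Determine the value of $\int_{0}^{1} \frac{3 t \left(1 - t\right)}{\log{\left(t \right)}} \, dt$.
$\log{\left(\frac{8}{27} \right)}$

Replace the exponent $1$ by a parameter $a$: let $I(a) = \int_{0}^{1} \frac{3 \left(- t^{2} + t^{a}\right)}{\log{\left(t \right)}} \, dt$.

Since $\dfrac{\partial}{\partial a}\,t^{a} = t^{a} \ln t$, the $\ln t$ in the denominator cancels and
$$\frac{dI}{da} = \int_{0}^{1} 3 t^{a} \, dt = 3 \left[\frac{t^{a+1}}{a+1}\right]_0^1 = \frac{3}{a + 1}.$$

Integrating with respect to $a$ gives $I(a) = \log{\left(\frac{\left(a + 1\right)^{3}}{27} \right)} + C$.

At $a = 2$ the integrand is identically $0$, so $I(2) = 0$. The closed form gives $0$, hence $C = 0$.

Setting $a = 1$:
$$I = \log{\left(\frac{8}{27} \right)}.$$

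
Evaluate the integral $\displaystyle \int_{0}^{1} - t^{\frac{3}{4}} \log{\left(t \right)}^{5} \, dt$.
$\frac{491520}{117649}$

Begin with the known integral
$$J(a) = \int_{0}^{1} - t^{a} \, dt = - \frac{1}{a + 1}.$$

Differentiating under the integral sign brings down a factor of $\ln t$:
$$\frac{dJ}{da} = \int_{0}^{1} - t^{a} \log{\left(t \right)} \, dt = \frac{1}{\left(a + 1\right)^{2}}.$$

Repeating $5$ times in total — each differentiation brings down another $\ln t$ — gives
$$\frac{d^{5}J}{da^{5}} = \int_{0}^{1} - t^{a} \log{\left(t \right)}^{5} \, dt = \frac{120}{\left(a + 1\right)^{6}},$$
and the integrand here is exactly the target integrand, so $I = \frac{120}{\left(a + 1\right)^{6}}$.

Setting $a = \frac{3}{4}$:
$$I = \frac{491520}{117649}.$$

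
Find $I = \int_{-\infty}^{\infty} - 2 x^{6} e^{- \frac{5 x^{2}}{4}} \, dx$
$- \frac{96 \sqrt{5} \sqrt{\pi}}{125}$

Begin with the known integral
$$J(a) = \int_{-\infty}^{\infty} - 2 e^{- a x^{2}} \, dx = - \frac{2 \sqrt{\pi}}{\sqrt{a}}.$$

Differentiating under the integral sign brings down a factor of $(-x^2)$:
$$\frac{dJ}{da} = \int_{-\infty}^{\infty} 2 x^{2} e^{- a x^{2}} \, dx = \frac{\sqrt{\pi}}{a^{\frac{3}{2}}}.$$

Repeating $3$ times in total — each differentiation brings down another $(-x^2)$ — gives
$$\frac{d^{3}J}{da^{3}} = \int_{-\infty}^{\infty} 2 x^{6} e^{- a x^{2}} \, dx = \frac{15 \sqrt{\pi}}{4 a^{\frac{7}{2}}},$$
and the integrand here is $(-1)^{3}$ times the target integrand, so $I = (-1)^{3}\,\frac{d^{3}J}{da^{3}} = - \frac{15 \sqrt{\pi}}{4 a^{\frac{7}{2}}}$.

Setting $a = \frac{5}{4}$:
$$I = - \frac{96 \sqrt{5} \sqrt{\pi}}{125}.$$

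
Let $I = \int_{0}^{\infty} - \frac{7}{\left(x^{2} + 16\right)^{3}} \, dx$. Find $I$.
$- \frac{21 \pi}{16384}$

Start from the standard arctangent integral
$$J(a) = \int_{0}^{\infty} - \frac{7}{a^{2} + x^{2}} \, dx = - \frac{7 \pi}{2 a}.$$

Differentiating under the integral sign with respect to $a$,
$$\frac{dJ}{da} = \int_{0}^{\infty} \frac{14 a}{\left(a^{2} + x^{2}\right)^{2}} \, dx = \frac{7 \pi}{2 a^{2}},$$
so $\int_{0}^{\infty} - \frac{7}{\left(a^{2} + x^{2}\right)^{2}} \, dx = - \frac{7 \pi}{4 a^{3}}$.

Repeating — each differentiation of $1/(x^2+a^2)^j$ produces $-2ja/(x^2+a^2)^{j+1}$ — and dividing through by $-2ja$ at each step yields, after $2$ differentiations in total,
$$\int_{0}^{\infty} - \frac{7}{\left(a^{2} + x^{2}\right)^{3}} \, dx = - \frac{21 \pi}{16 a^{5}}.$$

Setting $a = 4$:
$$I = - \frac{21 \pi}{16384}.$$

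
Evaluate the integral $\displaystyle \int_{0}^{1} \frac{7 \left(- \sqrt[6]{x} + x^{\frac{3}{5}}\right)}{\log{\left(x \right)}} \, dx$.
$- \log{\left(\frac{64339296875}{587068342272} \right)}$

Introduce a parameter $a$ in the exponent: let $I(a) = \int_{0}^{1} \frac{7 \left(x^{\frac{3}{5}} - x^{a}\right)}{\log{\left(x \right)}} \, dx$.

Since $\dfrac{\partial}{\partial a}\,x^{a} = x^{a} \ln x$, the $\ln x$ in the denominator cancels and
$$\frac{dI}{da} = \int_{0}^{1} -7 x^{a} \, dx = -7 \left[\frac{x^{a+1}}{a+1}\right]_0^1 = - \frac{7}{a + 1}.$$

Integrating with respect to $a$ gives $I(a) = - \log{\left(\frac{78125 \left(a + 1\right)^{7}}{2097152} \right)} + C$.

At $a = \frac{3}{5}$ the integrand is identically $0$, so $I(\frac{3}{5}) = 0$. The closed form gives $0$, hence $C = 0$.

Setting $a = \frac{1}{6}$:
$$I = - \log{\left(\frac{64339296875}{587068342272} \right)}.$$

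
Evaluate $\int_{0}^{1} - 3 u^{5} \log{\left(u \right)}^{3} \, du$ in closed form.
$\frac{1}{72}$

Begin with the known integral
$$J(a) = \int_{0}^{1} - 3 u^{a} \, du = - \frac{3}{a + 1}.$$

Differentiating under the integral sign brings down a factor of $\ln u$:
$$\frac{dJ}{da} = \int_{0}^{1} - 3 u^{a} \log{\left(u \right)} \, du = \frac{3}{\left(a + 1\right)^{2}}.$$

Repeating $3$ times in total — each differentiation brings down another $\ln u$ — gives
$$\frac{d^{3}J}{da^{3}} = \int_{0}^{1} - 3 u^{a} \log{\left(u \right)}^{3} \, du = \frac{18}{\left(a + 1\right)^{4}},$$
and the integrand here is exactly the target integrand, so $I = \frac{18}{\left(a + 1\right)^{4}}$.

Setting $a = 5$:
$$I = \frac{1}{72}.$$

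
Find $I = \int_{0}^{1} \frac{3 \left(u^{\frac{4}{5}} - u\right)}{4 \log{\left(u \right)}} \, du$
$- \frac{3 \log{\left(10 \right)}}{4} + \frac{3 \log{\left(3 \right)}}{2}$

Consider the one-parameter family: let $I(a) = \int_{0}^{1} \frac{3 \left(- u + u^{a}\right)}{4 \log{\left(u \right)}} \, du$.

Since $\dfrac{\partial}{\partial a}\,u^{a} = u^{a} \ln u$, the $\ln u$ in the denominator cancels and
$$\frac{dI}{da} = \int_{0}^{1} \frac{3}{4} u^{a} \, du = \frac{3}{4} \left[\frac{u^{a+1}}{a+1}\right]_0^1 = \frac{3}{4 \left(a + 1\right)}.$$

Integrating with respect to $a$ gives $I(a) = \frac{3 \log{\left(a + 1 \right)}}{4} - \frac{3 \log{\left(2 \right)}}{4} + C$.

At $a = 1$ the integrand is identically $0$, so $I(1) = 0$. The closed form gives $0$, hence $C = 0$.

Setting $a = \frac{4}{5}$:
$$I = - \frac{3 \log{\left(10 \right)}}{4} + \frac{3 \log{\left(3 \right)}}{2}.$$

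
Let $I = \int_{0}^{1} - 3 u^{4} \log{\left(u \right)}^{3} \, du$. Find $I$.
$\frac{18}{625}$

Start from the elementary integral
$$J(a) = \int_{0}^{1} - 3 u^{a} \, du = - \frac{3}{a + 1}.$$

Differentiating under the integral sign brings down a factor of $\ln u$:
$$\frac{dJ}{da} = \int_{0}^{1} - 3 u^{a} \log{\left(u \right)} \, du = \frac{3}{\left(a + 1\right)^{2}}.$$

Repeating $3$ times in total — each differentiation brings down another $\ln u$ — gives
$$\frac{d^{3}J}{da^{3}} = \int_{0}^{1} - 3 u^{a} \log{\left(u \right)}^{3} \, du = \frac{18}{\left(a + 1\right)^{4}},$$
and the integrand here is exactly the target integrand, so $I = \frac{18}{\left(a + 1\right)^{4}}$.

Setting $a = 4$:
$$I = \frac{18}{625}.$$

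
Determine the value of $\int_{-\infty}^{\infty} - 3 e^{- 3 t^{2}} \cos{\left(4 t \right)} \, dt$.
$- \frac{\sqrt{3} \sqrt{\pi}}{e^{\frac{4}{3}}}$

Treat the cosine frequency as a parameter and define $I(b) = \int_{-\infty}^{\infty} - 3 e^{- 3 t^{2}} \cos{\left(b t \right)} \, dt$.

Differentiating under the integral sign,
$$I'(b) = \int_{-\infty}^{\infty} 3 t e^{- 3 t^{2}} \sin{\left(b t \right)} \, dt.$$

Integrate $\int_{-\infty}^{\infty} t \sin(b t)\, e^{- 3 t^{2}}\, dt$ by parts with $u = \sin(b t)$ and $dv = t\, e^{- 3 t^{2}}\, dt$, giving $v = - \frac{e^{- 3 t^{2}}}{6}$. The boundary term vanishes and
$$\int_{-\infty}^{\infty} t \sin(b t)\, e^{- 3 t^{2}}\, dt = \frac{b}{6} \int_{-\infty}^{\infty} \cos(b t)\, e^{- 3 t^{2}}\, dt,$$
so $I'(b) = - \frac{b}{6}\, I(b)$.

This is a separable first-order ODE; solving with the initial condition $I(0) = \int_{-\infty}^{\infty} - 3 e^{- 3 t^{2}}\,dt = - \sqrt{3} \sqrt{\pi}$ gives
$$I(b) = - \sqrt{3} \sqrt{\pi} e^{- \frac{b^{2}}{12}}.$$

Setting $b = 4$:
$$I = - \frac{\sqrt{3} \sqrt{\pi}}{e^{\frac{4}{3}}}.$$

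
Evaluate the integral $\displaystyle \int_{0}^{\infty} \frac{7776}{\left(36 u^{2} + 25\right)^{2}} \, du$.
$\frac{324 \pi}{125}$

Recall the elementary integral
$$J(a) = \int_{0}^{\infty} \frac{6}{a^{2} + u^{2}} \, du = \frac{3 \pi}{a}.$$

Differentiating under the integral sign with respect to $a$,
$$\frac{dJ}{da} = \int_{0}^{\infty} - \frac{12 a}{\left(a^{2} + u^{2}\right)^{2}} \, du = - \frac{3 \pi}{a^{2}},$$
so $\int_{0}^{\infty} \frac{6}{\left(a^{2} + u^{2}\right)^{2}} \, du = \frac{3 \pi}{2 a^{3}}$.

Setting $a = \frac{5}{6}$:
$$I = \frac{324 \pi}{125}.$$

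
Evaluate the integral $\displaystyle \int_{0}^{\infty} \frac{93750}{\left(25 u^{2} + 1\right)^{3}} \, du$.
$\frac{28125 \pi}{8}$

Start from the standard arctangent integral
$$J(a) = \int_{0}^{\infty} \frac{6}{a^{2} + u^{2}} \, du = \frac{3 \pi}{a}.$$

Differentiating under the integral sign with respect to $a$,
$$\frac{dJ}{da} = \int_{0}^{\infty} - \frac{12 a}{\left(a^{2} + u^{2}\right)^{2}} \, du = - \frac{3 \pi}{a^{2}},$$
so $\int_{0}^{\infty} \frac{6}{\left(a^{2} + u^{2}\right)^{2}} \, du = \frac{3 \pi}{2 a^{3}}$.

Repeating — each differentiation of $1/(u^2+a^2)^j$ produces $-2ja/(u^2+a^2)^{j+1}$ — and dividing through by $-2ja$ at each step yields, after $2$ differentiations in total,
$$\int_{0}^{\infty} \frac{6}{\left(a^{2} + u^{2}\right)^{3}} \, du = \frac{9 \pi}{8 a^{5}}.$$

Setting $a = \frac{1}{5}$:
$$I = \frac{28125 \pi}{8}.$$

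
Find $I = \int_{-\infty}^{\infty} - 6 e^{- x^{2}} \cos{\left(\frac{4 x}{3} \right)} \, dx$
$- \frac{6 \sqrt{\pi}}{e^{\frac{4}{9}}}$

Treat the cosine frequency as a parameter and define $I(b) = \int_{-\infty}^{\infty} - 6 e^{- x^{2}} \cos{\left(b x \right)} \, dx$.

Differentiating under the integral sign,
$$I'(b) = \int_{-\infty}^{\infty} 6 x e^{- x^{2}} \sin{\left(b x \right)} \, dx.$$

Integrate $\int_{-\infty}^{\infty} x \sin(b x)\, e^{- x^{2}}\, dx$ by parts with $u = \sin(b x)$ and $dv = x\, e^{- x^{2}}\, dx$, giving $v = - \frac{e^{- x^{2}}}{2}$. The boundary term vanishes and
$$\int_{-\infty}^{\infty} x \sin(b x)\, e^{- x^{2}}\, dx = \frac{b}{2} \int_{-\infty}^{\infty} \cos(b x)\, e^{- x^{2}}\, dx,$$
so $I'(b) = - \frac{b}{2}\, I(b)$.

This is a separable first-order ODE; solving with the initial condition $I(0) = \int_{-\infty}^{\infty} - 6 e^{- x^{2}}\,dx = - 6 \sqrt{\pi}$ gives
$$I(b) = - 6 \sqrt{\pi} e^{- \frac{b^{2}}{4}}.$$

Setting $b = \frac{4}{3}$:
$$I = - \frac{6 \sqrt{\pi}}{e^{\frac{4}{9}}}.$$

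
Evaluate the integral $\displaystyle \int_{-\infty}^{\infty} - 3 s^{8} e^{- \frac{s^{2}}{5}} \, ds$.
$- \frac{196875 \sqrt{5} \sqrt{\pi}}{16}$

Begin with the known integral
$$J(a) = \int_{-\infty}^{\infty} - 3 e^{- a s^{2}} \, ds = - \frac{3 \sqrt{\pi}}{\sqrt{a}}.$$

Differentiating under the integral sign brings down a factor of $(-s^2)$:
$$\frac{dJ}{da} = \int_{-\infty}^{\infty} 3 s^{2} e^{- a s^{2}} \, ds = \frac{3 \sqrt{\pi}}{2 a^{\frac{3}{2}}}.$$

Repeating $4$ times in total — each differentiation brings down another $(-s^2)$ — gives
$$\frac{d^{4}J}{da^{4}} = \int_{-\infty}^{\infty} - 3 s^{8} e^{- a s^{2}} \, ds = - \frac{315 \sqrt{\pi}}{16 a^{\frac{9}{2}}},$$
and the integrand here is exactly the target integrand, so $I = - \frac{315 \sqrt{\pi}}{16 a^{\frac{9}{2}}}$.

Setting $a = \frac{1}{5}$:
$$I = - \frac{196875 \sqrt{5} \sqrt{\pi}}{16}.$$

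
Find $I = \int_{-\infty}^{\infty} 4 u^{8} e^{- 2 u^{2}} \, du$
$\frac{105 \sqrt{2} \sqrt{\pi}}{128}$

Begin with the known integral
$$J(a) = \int_{-\infty}^{\infty} 4 e^{- a u^{2}} \, du = \frac{4 \sqrt{\pi}}{\sqrt{a}}.$$

Differentiating under the integral sign brings down a factor of $(-u^2)$:
$$\frac{dJ}{da} = \int_{-\infty}^{\infty} - 4 u^{2} e^{- a u^{2}} \, du = - \frac{2 \sqrt{\pi}}{a^{\frac{3}{2}}}.$$

Repeating $4$ times in total — each differentiation brings down another $(-u^2)$ — gives
$$\frac{d^{4}J}{da^{4}} = \int_{-\infty}^{\infty} 4 u^{8} e^{- a u^{2}} \, du = \frac{105 \sqrt{\pi}}{4 a^{\frac{9}{2}}},$$
and the integrand here is exactly the target integrand, so $I = \frac{105 \sqrt{\pi}}{4 a^{\frac{9}{2}}}$.

Setting $a = 2$:
$$I = \frac{105 \sqrt{2} \sqrt{\pi}}{128}.$$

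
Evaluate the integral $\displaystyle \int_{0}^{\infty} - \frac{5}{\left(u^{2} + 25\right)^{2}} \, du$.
$- \frac{\pi}{100}$

Start from the standard arctangent integral
$$J(a) = \int_{0}^{\infty} - \frac{5}{a^{2} + u^{2}} \, du = - \frac{5 \pi}{2 a}.$$

Differentiating under the integral sign with respect to $a$,
$$\frac{dJ}{da} = \int_{0}^{\infty} \frac{10 a}{\left(a^{2} + u^{2}\right)^{2}} \, du = \frac{5 \pi}{2 a^{2}},$$
so $\int_{0}^{\infty} - \frac{5}{\left(a^{2} + u^{2}\right)^{2}} \, du = - \frac{5 \pi}{4 a^{3}}$.

Setting $a = 5$:
$$I = - \frac{\pi}{100}.$$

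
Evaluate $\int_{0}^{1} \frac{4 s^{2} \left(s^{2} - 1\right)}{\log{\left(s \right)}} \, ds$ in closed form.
$\log{\left(\frac{625}{81} \right)}$

Consider the one-parameter family: let $I(a) = \int_{0}^{1} \frac{4 \left(s^{4} - s^{a}\right)}{\log{\left(s \right)}} \, ds$.

Since $\dfrac{\partial}{\partial a}\,s^{a} = s^{a} \ln s$, the $\ln s$ in the denominator cancels and
$$\frac{dI}{da} = \int_{0}^{1} -4 s^{a} \, ds = -4 \left[\frac{s^{a+1}}{a+1}\right]_0^1 = - \frac{4}{a + 1}.$$

Integrating with respect to $a$ gives $I(a) = \log{\left(\frac{625}{\left(a + 1\right)^{4}} \right)} + C$.

At $a = 4$ the integrand is identically $0$, so $I(4) = 0$. The closed form gives $0$, hence $C = 0$.

Setting $a = 2$:
$$I = \log{\left(\frac{625}{81} \right)}.$$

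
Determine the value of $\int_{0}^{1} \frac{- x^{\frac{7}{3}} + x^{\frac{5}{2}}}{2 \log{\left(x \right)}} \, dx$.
$- \log{\left(10 \right)} + \frac{\log{\left(105 \right)}}{2}$

Replace the exponent $\frac{5}{2}$ by a parameter $a$: let $I(a) = \int_{0}^{1} \frac{- x^{\frac{7}{3}} + x^{a}}{2 \log{\left(x \right)}} \, dx$.

Since $\dfrac{\partial}{\partial a}\,x^{a} = x^{a} \ln x$, the $\ln x$ in the denominator cancels and
$$\frac{dI}{da} = \int_{0}^{1} \frac{1}{2} x^{a} \, dx = \frac{1}{2} \left[\frac{x^{a+1}}{a+1}\right]_0^1 = \frac{1}{2 \left(a + 1\right)}.$$

Integrating with respect to $a$ gives $I(a) = \log{\left(\frac{\sqrt{30} \sqrt{a + 1}}{10} \right)} + C$.

At $a = \frac{7}{3}$ the integrand is identically $0$, so $I(\frac{7}{3}) = 0$. The closed form gives $0$, hence $C = 0$.

Setting $a = \frac{5}{2}$:
$$I = - \log{\left(10 \right)} + \frac{\log{\left(105 \right)}}{2}.$$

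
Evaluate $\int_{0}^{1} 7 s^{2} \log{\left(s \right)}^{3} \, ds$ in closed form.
$- \frac{14}{27}$

Start from the elementary integral
$$J(a) = \int_{0}^{1} 7 s^{a} \, ds = \frac{7}{a + 1}.$$

Differentiating under the integral sign brings down a factor of $\ln s$:
$$\frac{dJ}{da} = \int_{0}^{1} 7 s^{a} \log{\left(s \right)} \, ds = - \frac{7}{\left(a + 1\right)^{2}}.$$

Repeating $3$ times in total — each differentiation brings down another $\ln s$ — gives
$$\frac{d^{3}J}{da^{3}} = \int_{0}^{1} 7 s^{a} \log{\left(s \right)}^{3} \, ds = - \frac{42}{\left(a + 1\right)^{4}},$$
and the integrand here is exactly the target integrand, so $I = - \frac{42}{\left(a + 1\right)^{4}}$.

Setting $a = 2$:
$$I = - \frac{14}{27}.$$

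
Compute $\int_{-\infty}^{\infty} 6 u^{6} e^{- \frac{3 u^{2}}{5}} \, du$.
$\frac{625 \sqrt{15} \sqrt{\pi}}{36}$

Start from the elementary integral
$$J(a) = \int_{-\infty}^{\infty} 6 e^{- a u^{2}} \, du = \frac{6 \sqrt{\pi}}{\sqrt{a}}.$$

Differentiating under the integral sign brings down a factor of $(-u^2)$:
$$\frac{dJ}{da} = \int_{-\infty}^{\infty} - 6 u^{2} e^{- a u^{2}} \, du = - \frac{3 \sqrt{\pi}}{a^{\frac{3}{2}}}.$$

Repeating $3$ times in total — each differentiation brings down another $(-u^2)$ — gives
$$\frac{d^{3}J}{da^{3}} = \int_{-\infty}^{\infty} - 6 u^{6} e^{- a u^{2}} \, du = - \frac{45 \sqrt{\pi}}{4 a^{\frac{7}{2}}},$$
and the integrand here is $(-1)^{3}$ times the target integrand, so $I = (-1)^{3}\,\frac{d^{3}J}{da^{3}} = \frac{45 \sqrt{\pi}}{4 a^{\frac{7}{2}}}$.

Setting $a = \frac{3}{5}$:
$$I = \frac{625 \sqrt{15} \sqrt{\pi}}{36}.$$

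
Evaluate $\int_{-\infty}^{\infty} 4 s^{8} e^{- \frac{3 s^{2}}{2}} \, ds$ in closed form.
$\frac{140 \sqrt{6} \sqrt{\pi}}{81}$

Begin with the known integral
$$J(a) = \int_{-\infty}^{\infty} 4 e^{- a s^{2}} \, ds = \frac{4 \sqrt{\pi}}{\sqrt{a}}.$$

Differentiating under the integral sign brings down a factor of $(-s^2)$:
$$\frac{dJ}{da} = \int_{-\infty}^{\infty} - 4 s^{2} e^{- a s^{2}} \, ds = - \frac{2 \sqrt{\pi}}{a^{\frac{3}{2}}}.$$

Repeating $4$ times in total — each differentiation brings down another $(-s^2)$ — gives
$$\frac{d^{4}J}{da^{4}} = \int_{-\infty}^{\infty} 4 s^{8} e^{- a s^{2}} \, ds = \frac{105 \sqrt{\pi}}{4 a^{\frac{9}{2}}},$$
and the integrand here is exactly the target integrand, so $I = \frac{105 \sqrt{\pi}}{4 a^{\frac{9}{2}}}$.

Setting $a = \frac{3}{2}$:
$$I = \frac{140 \sqrt{6} \sqrt{\pi}}{81}.$$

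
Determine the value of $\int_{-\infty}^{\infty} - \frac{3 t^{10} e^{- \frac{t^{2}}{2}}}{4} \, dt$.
$- \frac{2835 \sqrt{2} \sqrt{\pi}}{4}$

Begin with the known integral
$$J(a) = \int_{-\infty}^{\infty} - \frac{3 e^{- a t^{2}}}{4} \, dt = - \frac{3 \sqrt{\pi}}{4 \sqrt{a}}.$$

Differentiating under the integral sign brings down a factor of $(-t^2)$:
$$\frac{dJ}{da} = \int_{-\infty}^{\infty} \frac{3 t^{2} e^{- a t^{2}}}{4} \, dt = \frac{3 \sqrt{\pi}}{8 a^{\frac{3}{2}}}.$$

Repeating $5$ times in total — each differentiation brings down another $(-t^2)$ — gives
$$\frac{d^{5}J}{da^{5}} = \int_{-\infty}^{\infty} \frac{3 t^{10} e^{- a t^{2}}}{4} \, dt = \frac{2835 \sqrt{\pi}}{128 a^{\frac{11}{2}}},$$
and the integrand here is $(-1)^{5}$ times the target integrand, so $I = (-1)^{5}\,\frac{d^{5}J}{da^{5}} = - \frac{2835 \sqrt{\pi}}{128 a^{\frac{11}{2}}}$.

Setting $a = \frac{1}{2}$:
$$I = - \frac{2835 \sqrt{2} \sqrt{\pi}}{4}.$$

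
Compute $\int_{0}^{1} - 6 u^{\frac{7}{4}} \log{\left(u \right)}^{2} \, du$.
$- \frac{768}{1331}$

Consider the simpler parametrised integral
$$J(a) = \int_{0}^{1} - 6 u^{a} \, du = - \frac{6}{a + 1}.$$

Differentiating under the integral sign brings down a factor of $\ln u$:
$$\frac{dJ}{da} = \int_{0}^{1} - 6 u^{a} \log{\left(u \right)} \, du = \frac{6}{\left(a + 1\right)^{2}}.$$

Repeating twice in total — each differentiation brings down another $\ln u$ — gives
$$\frac{d^{2}J}{da^{2}} = \int_{0}^{1} - 6 u^{a} \log{\left(u \right)}^{2} \, du = - \frac{12}{\left(a + 1\right)^{3}},$$
and the integrand here is exactly the target integrand, so $I = - \frac{12}{\left(a + 1\right)^{3}}$.

Setting $a = \frac{7}{4}$:
$$I = - \frac{768}{1331}.$$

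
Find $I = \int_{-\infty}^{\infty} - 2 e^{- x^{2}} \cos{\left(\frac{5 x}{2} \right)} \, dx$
$- \frac{2 \sqrt{\pi}}{e^{\frac{25}{16}}}$

Treat the cosine frequency as a parameter and define $I(b) = \int_{-\infty}^{\infty} - 2 e^{- x^{2}} \cos{\left(b x \right)} \, dx$.

Differentiating under the integral sign,
$$I'(b) = \int_{-\infty}^{\infty} 2 x e^{- x^{2}} \sin{\left(b x \right)} \, dx.$$

Integrate $\int_{-\infty}^{\infty} x \sin(b x)\, e^{- x^{2}}\, dx$ by parts with $u = \sin(b x)$ and $dv = x\, e^{- x^{2}}\, dx$, giving $v = - \frac{e^{- x^{2}}}{2}$. The boundary term vanishes and
$$\int_{-\infty}^{\infty} x \sin(b x)\, e^{- x^{2}}\, dx = \frac{b}{2} \int_{-\infty}^{\infty} \cos(b x)\, e^{- x^{2}}\, dx,$$
so $I'(b) = - \frac{b}{2}\, I(b)$.

This is a separable first-order ODE; solving with the initial condition $I(0) = \int_{-\infty}^{\infty} - 2 e^{- x^{2}}\,dx = - 2 \sqrt{\pi}$ gives
$$I(b) = - 2 \sqrt{\pi} e^{- \frac{b^{2}}{4}}.$$

Setting $b = \frac{5}{2}$:
$$I = - \frac{2 \sqrt{\pi}}{e^{\frac{25}{16}}}.$$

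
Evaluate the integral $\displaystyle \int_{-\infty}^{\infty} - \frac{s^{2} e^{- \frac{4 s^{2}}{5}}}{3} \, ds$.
$- \frac{5 \sqrt{5} \sqrt{\pi}}{48}$

Begin with the known integral
$$J(a) = \int_{-\infty}^{\infty} - \frac{e^{- a s^{2}}}{3} \, ds = - \frac{\sqrt{\pi}}{3 \sqrt{a}}.$$

Differentiating under the integral sign brings down a factor of $(-s^2)$:
$$\frac{dJ}{da} = \int_{-\infty}^{\infty} \frac{s^{2} e^{- a s^{2}}}{3} \, ds = \frac{\sqrt{\pi}}{6 a^{\frac{3}{2}}}.$$

The integral on the left is $-I$, so $I = - \frac{\sqrt{\pi}}{6 a^{\frac{3}{2}}}$.

Setting $a = \frac{4}{5}$:
$$I = - \frac{5 \sqrt{5} \sqrt{\pi}}{48}.$$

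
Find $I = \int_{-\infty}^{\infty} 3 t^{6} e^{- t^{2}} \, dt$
$\frac{45 \sqrt{\pi}}{8}$

Begin with the known integral
$$J(a) = \int_{-\infty}^{\infty} 3 e^{- a t^{2}} \, dt = \frac{3 \sqrt{\pi}}{\sqrt{a}}.$$

Differentiating under the integral sign brings down a factor of $(-t^2)$:
$$\frac{dJ}{da} = \int_{-\infty}^{\infty} - 3 t^{2} e^{- a t^{2}} \, dt = - \frac{3 \sqrt{\pi}}{2 a^{\frac{3}{2}}}.$$

Repeating $3$ times in total — each differentiation brings down another $(-t^2)$ — gives
$$\frac{d^{3}J}{da^{3}} = \int_{-\infty}^{\infty} - 3 t^{6} e^{- a t^{2}} \, dt = - \frac{45 \sqrt{\pi}}{8 a^{\frac{7}{2}}},$$
and the integrand here is $(-1)^{3}$ times the target integrand, so $I = (-1)^{3}\,\frac{d^{3}J}{da^{3}} = \frac{45 \sqrt{\pi}}{8 a^{\frac{7}{2}}}$.

Setting $a = 1$:
$$I = \frac{45 \sqrt{\pi}}{8}.$$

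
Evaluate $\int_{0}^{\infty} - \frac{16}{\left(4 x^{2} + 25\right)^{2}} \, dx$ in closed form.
$- \frac{2 \pi}{125}$

Start from the standard arctangent integral
$$J(a) = \int_{0}^{\infty} - \frac{1}{a^{2} + x^{2}} \, dx = - \frac{\pi}{2 a}.$$

Differentiating under the integral sign with respect to $a$,
$$\frac{dJ}{da} = \int_{0}^{\infty} \frac{2 a}{\left(a^{2} + x^{2}\right)^{2}} \, dx = \frac{\pi}{2 a^{2}},$$
so $\int_{0}^{\infty} - \frac{1}{\left(a^{2} + x^{2}\right)^{2}} \, dx = - \frac{\pi}{4 a^{3}}$.

Setting $a = \frac{5}{2}$:
$$I = - \frac{2 \pi}{125}.$$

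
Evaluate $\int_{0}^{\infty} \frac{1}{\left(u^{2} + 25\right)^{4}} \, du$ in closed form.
$\frac{\pi}{500000}$

Start from the standard arctangent integral
$$J(a) = \int_{0}^{\infty} \frac{1}{a^{2} + u^{2}} \, du = \frac{\pi}{2 a}.$$

Differentiating under the integral sign with respect to $a$,
$$\frac{dJ}{da} = \int_{0}^{\infty} - \frac{2 a}{\left(a^{2} + u^{2}\right)^{2}} \, du = - \frac{\pi}{2 a^{2}},$$
so $\int_{0}^{\infty} \frac{1}{\left(a^{2} + u^{2}\right)^{2}} \, du = \frac{\pi}{4 a^{3}}$.

Repeating — each differentiation of $1/(u^2+a^2)^j$ produces $-2ja/(u^2+a^2)^{j+1}$ — and dividing through by $-2ja$ at each step yields, after $3$ differentiations in total,
$$\int_{0}^{\infty} \frac{1}{\left(a^{2} + u^{2}\right)^{4}} \, du = \frac{5 \pi}{32 a^{7}}.$$

Setting $a = 5$:
$$I = \frac{\pi}{500000}.$$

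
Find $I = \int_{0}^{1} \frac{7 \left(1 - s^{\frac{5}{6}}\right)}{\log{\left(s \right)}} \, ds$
$- \log{\left(\frac{19487171}{279936} \right)}$

Consider the one-parameter family: let $I(a) = \int_{0}^{1} \frac{7 \left(1 - s^{a}\right)}{\log{\left(s \right)}} \, ds$.

Since $\dfrac{\partial}{\partial a}\,s^{a} = s^{a} \ln s$, the $\ln s$ in the denominator cancels and
$$\frac{dI}{da} = \int_{0}^{1} -7 s^{a} \, ds = -7 \left[\frac{s^{a+1}}{a+1}\right]_0^1 = - \frac{7}{a + 1}.$$

Integrating with respect to $a$ gives $I(a) = - 7 \log{\left(a + 1 \right)} + C$.

At $a = 0$ the integrand is identically $0$, so $I(0) = 0$. The closed form gives $0$, hence $C = 0$.

Setting $a = \frac{5}{6}$:
$$I = - \log{\left(\frac{19487171}{279936} \right)}.$$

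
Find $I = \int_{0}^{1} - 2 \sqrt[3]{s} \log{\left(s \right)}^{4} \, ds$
$- \frac{729}{64}$

Consider the simpler parametrised integral
$$J(a) = \int_{0}^{1} - 2 s^{a} \, ds = - \frac{2}{a + 1}.$$

Differentiating under the integral sign brings down a factor of $\ln s$:
$$\frac{dJ}{da} = \int_{0}^{1} - 2 s^{a} \log{\left(s \right)} \, ds = \frac{2}{\left(a + 1\right)^{2}}.$$

Repeating $4$ times in total — each differentiation brings down another $\ln s$ — gives
$$\frac{d^{4}J}{da^{4}} = \int_{0}^{1} - 2 s^{a} \log{\left(s \right)}^{4} \, ds = - \frac{48}{\left(a + 1\right)^{5}},$$
and the integrand here is exactly the target integrand, so $I = - \frac{48}{\left(a + 1\right)^{5}}$.

Setting $a = \frac{1}{3}$:
$$I = - \frac{729}{64}.$$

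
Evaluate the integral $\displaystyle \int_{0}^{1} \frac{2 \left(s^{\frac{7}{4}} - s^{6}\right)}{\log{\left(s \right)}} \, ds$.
$- \log{\left(\frac{784}{121} \right)}$

Replace the exponent $6$ by a parameter $a$: let $I(a) = \int_{0}^{1} \frac{2 \left(s^{\frac{7}{4}} - s^{a}\right)}{\log{\left(s \right)}} \, ds$.

Since $\dfrac{\partial}{\partial a}\,s^{a} = s^{a} \ln s$, the $\ln s$ in the denominator cancels and
$$\frac{dI}{da} = \int_{0}^{1} -2 s^{a} \, ds = -2 \left[\frac{s^{a+1}}{a+1}\right]_0^1 = - \frac{2}{a + 1}.$$

Integrating with respect to $a$ gives $I(a) = - \log{\left(\frac{16 \left(a + 1\right)^{2}}{121} \right)} + C$.

At $a = \frac{7}{4}$ the integrand is identically $0$, so $I(\frac{7}{4}) = 0$. The closed form gives $0$, hence $C = 0$.

Setting $a = 6$:
$$I = - \log{\left(\frac{784}{121} \right)}.$$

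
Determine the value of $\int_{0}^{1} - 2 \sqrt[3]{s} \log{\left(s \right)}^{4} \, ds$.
$- \frac{729}{64}$

Begin with the known integral
$$J(a) = \int_{0}^{1} - 2 s^{a} \, ds = - \frac{2}{a + 1}.$$

Differentiating under the integral sign brings down a factor of $\ln s$:
$$\frac{dJ}{da} = \int_{0}^{1} - 2 s^{a} \log{\left(s \right)} \, ds = \frac{2}{\left(a + 1\right)^{2}}.$$

Repeating $4$ times in total — each differentiation brings down another $\ln s$ — gives
$$\frac{d^{4}J}{da^{4}} = \int_{0}^{1} - 2 s^{a} \log{\left(s \right)}^{4} \, ds = - \frac{48}{\left(a + 1\right)^{5}},$$
and the integrand here is exactly the target integrand, so $I = - \frac{48}{\left(a + 1\right)^{5}}$.

Setting $a = \frac{1}{3}$:
$$I = - \frac{729}{64}.$$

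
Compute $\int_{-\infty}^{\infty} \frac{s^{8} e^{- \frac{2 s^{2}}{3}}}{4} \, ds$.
$\frac{8505 \sqrt{6} \sqrt{\pi}}{2048}$

Consider the simpler parametrised integral
$$J(a) = \int_{-\infty}^{\infty} \frac{e^{- a s^{2}}}{4} \, ds = \frac{\sqrt{\pi}}{4 \sqrt{a}}.$$

Differentiating under the integral sign brings down a factor of $(-s^2)$:
$$\frac{dJ}{da} = \int_{-\infty}^{\infty} - \frac{s^{2} e^{- a s^{2}}}{4} \, ds = - \frac{\sqrt{\pi}}{8 a^{\frac{3}{2}}}.$$

Repeating $4$ times in total — each differentiation brings down another $(-s^2)$ — gives
$$\frac{d^{4}J}{da^{4}} = \int_{-\infty}^{\infty} \frac{s^{8} e^{- a s^{2}}}{4} \, ds = \frac{105 \sqrt{\pi}}{64 a^{\frac{9}{2}}},$$
and the integrand here is exactly the target integrand, so $I = \frac{105 \sqrt{\pi}}{64 a^{\frac{9}{2}}}$.

Setting $a = \frac{2}{3}$:
$$I = \frac{8505 \sqrt{6} \sqrt{\pi}}{2048}.$$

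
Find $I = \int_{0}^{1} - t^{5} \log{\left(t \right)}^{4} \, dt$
$- \frac{1}{324}$

Begin with the known integral
$$J(a) = \int_{0}^{1} - t^{a} \, dt = - \frac{1}{a + 1}.$$

Differentiating under the integral sign brings down a factor of $\ln t$:
$$\frac{dJ}{da} = \int_{0}^{1} - t^{a} \log{\left(t \right)} \, dt = \frac{1}{\left(a + 1\right)^{2}}.$$

Repeating $4$ times in total — each differentiation brings down another $\ln t$ — gives
$$\frac{d^{4}J}{da^{4}} = \int_{0}^{1} - t^{a} \log{\left(t \right)}^{4} \, dt = - \frac{24}{\left(a + 1\right)^{5}},$$
and the integrand here is exactly the target integrand, so $I = - \frac{24}{\left(a + 1\right)^{5}}$.

Setting $a = 5$:
$$I = - \frac{1}{324}.$$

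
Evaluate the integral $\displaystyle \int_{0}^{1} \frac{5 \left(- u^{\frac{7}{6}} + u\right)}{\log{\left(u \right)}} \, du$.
$\log{\left(\frac{248832}{371293} \right)}$

Consider the one-parameter family: let $I(a) = \int_{0}^{1} \frac{5 \left(u - u^{a}\right)}{\log{\left(u \right)}} \, du$.

Since $\dfrac{\partial}{\partial a}\,u^{a} = u^{a} \ln u$, the $\ln u$ in the denominator cancels and
$$\frac{dI}{da} = \int_{0}^{1} -5 u^{a} \, du = -5 \left[\frac{u^{a+1}}{a+1}\right]_0^1 = - \frac{5}{a + 1}.$$

Integrating with respect to $a$ gives $I(a) = \log{\left(\frac{32}{\left(a + 1\right)^{5}} \right)} + C$.

At $a = 1$ the integrand is identically $0$, so $I(1) = 0$. The closed form gives $0$, hence $C = 0$.

Setting $a = \frac{7}{6}$:
$$I = \log{\left(\frac{248832}{371293} \right)}.$$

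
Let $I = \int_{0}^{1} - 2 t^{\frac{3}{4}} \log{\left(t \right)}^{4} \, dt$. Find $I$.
$- \frac{49152}{16807}$

Consider the simpler parametrised integral
$$J(a) = \int_{0}^{1} - 2 t^{a} \, dt = - \frac{2}{a + 1}.$$

Differentiating under the integral sign brings down a factor of $\ln t$:
$$\frac{dJ}{da} = \int_{0}^{1} - 2 t^{a} \log{\left(t \right)} \, dt = \frac{2}{\left(a + 1\right)^{2}}.$$

Repeating $4$ times in total — each differentiation brings down another $\ln t$ — gives
$$\frac{d^{4}J}{da^{4}} = \int_{0}^{1} - 2 t^{a} \log{\left(t \right)}^{4} \, dt = - \frac{48}{\left(a + 1\right)^{5}},$$
and the integrand here is exactly the target integrand, so $I = - \frac{48}{\left(a + 1\right)^{5}}$.

Setting $a = \frac{3}{4}$:
$$I = - \frac{49152}{16807}.$$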